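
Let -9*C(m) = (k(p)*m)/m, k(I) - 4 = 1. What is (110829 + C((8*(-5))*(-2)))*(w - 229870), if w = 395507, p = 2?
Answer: 165215619472/9 ≈ 1.8357e+10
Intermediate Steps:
k(I) = 5 (k(I) = 4 + 1 = 5)
C(m) = -5/9 (C(m) = -5*m/(9*m) = -1/9*5 = -5/9)
(110829 + C((8*(-5))*(-2)))*(w - 229870) = (110829 - 5/9)*(395507 - 229870) = (997456/9)*165637 = 165215619472/9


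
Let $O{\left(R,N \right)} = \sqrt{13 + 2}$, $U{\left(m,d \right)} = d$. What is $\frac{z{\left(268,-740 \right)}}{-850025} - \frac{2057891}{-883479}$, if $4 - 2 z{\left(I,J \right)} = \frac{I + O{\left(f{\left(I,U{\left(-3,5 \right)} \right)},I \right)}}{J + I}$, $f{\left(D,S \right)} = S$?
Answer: $\frac{37529509087429}{16111918175100} - \frac{\sqrt{15}}{802423600} \approx 2.3293$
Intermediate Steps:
$O{\left(R,N \right)} = \sqrt{15}$
$z{\left(I,J \right)} = 2 - \frac{I + \sqrt{15}}{2 \left(I + J\right)}$ ($z{\left(I,J \right)} = 2 - \frac{\left(I + \sqrt{15}\right) \frac{1}{J + I}}{2} = 2 - \frac{\left(I + \sqrt{15}\right) \frac{1}{I + J}}{2} = 2 - \frac{\frac{1}{I + J} \left(I + \sqrt{15}\right)}{2} = 2 - \frac{I + \sqrt{15}}{2 \left(I + J\right)}$)
$\frac{z{\left(268,-740 \right)}}{-850025} - \frac{2057891}{-883479} = \frac{\frac{1}{2} \frac{1}{268 - 740} \left(- \sqrt{15} + 3 \cdot 268 + 4 \left(-740\right)\right)}{-850025} - \frac{2057891}{-883479} = \frac{- \sqrt{15} + 804 - 2960}{2 \left(-472\right)} \left(- \frac{1}{850025}\right) - - \frac{2057891}{883479} = \frac{1}{2} \left(- \frac{1}{472}\right) \left(-2156 - \sqrt{15}\right) \left(- \frac{1}{850025}\right) + \frac{2057891}{883479} = \left(\frac{539}{236} + \frac{\sqrt{15}}{944}\right) \left(- \frac{1}{850025}\right) + \frac{2057891}{883479} = \left(- \frac{49}{18236900} - \frac{\sqrt{15}}{802423600}\right) + \frac{2057891}{883479} = \frac{37529509087429}{16111918175100} - \frac{\sqrt{15}}{802423600}$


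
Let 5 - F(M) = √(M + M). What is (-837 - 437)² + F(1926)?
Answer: 1623081 - 6*√107 ≈ 1.6230e+6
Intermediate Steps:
F(M) = 5 - √2*√M (F(M) = 5 - √(M + M) = 5 - √(2*M) = 5 - √2*√M)
(-837 - 437)² + F(1926) = (-837 - 437)² + (5 - √2*√1926) = (-1274)² + (5 - √2*3*√214) = 1623076 + (5 - 6*√107) = 1623081 - 6*√107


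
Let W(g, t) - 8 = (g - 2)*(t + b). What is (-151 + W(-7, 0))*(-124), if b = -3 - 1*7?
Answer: 6572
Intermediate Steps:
b = -10 (b = -3 - 7 = -10)
W(g, t) = 8 + (-10 + t)*(-2 + g) (W(g, t) = 8 + (g - 2)*(t - 10) = 8 + (-2 + g)*(-10 + t) = 8 + (-10 + t)*(-2 + g))
(-151 + W(-7, 0))*(-124) = (-151 + (28 - 10*(-7) - 2*0 - 7*0))*(-124) = (-151 + (28 + 70 + 0 + 0))*(-124) = (-151 + 98)*(-124) = -53*(-124) = 6572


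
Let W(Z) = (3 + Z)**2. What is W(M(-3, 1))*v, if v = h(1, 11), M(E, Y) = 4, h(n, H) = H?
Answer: 539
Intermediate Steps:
v = 11
W(M(-3, 1))*v = (3 + 4)**2*11 = 7**2*11 = 49*11 = 539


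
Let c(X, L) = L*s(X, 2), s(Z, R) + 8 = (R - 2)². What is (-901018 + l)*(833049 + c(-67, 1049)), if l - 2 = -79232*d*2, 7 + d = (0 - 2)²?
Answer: -350993810968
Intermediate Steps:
d = -3 (d = -7 + (0 - 2)² = -7 + (-2)² = -7 + 4 = -3)
s(Z, R) = -8 + (-2 + R)² (s(Z, R) = -8 + (R - 2)² = -8 + (-2 + R)²)
l = 475394 (l = 2 - (-237696)*2 = 2 - 79232*(-6) = 2 + 475392 = 475394)
c(X, L) = -8*L (c(X, L) = L*(-8 + (-2 + 2)²) = L*(-8 + 0²) = L*(-8 + 0) = L*(-8) = -8*L)
(-901018 + l)*(833049 + c(-67, 1049)) = (-901018 + 475394)*(833049 - 8*1049) = -425624*(833049 - 8392) = -425624*824657 = -350993810968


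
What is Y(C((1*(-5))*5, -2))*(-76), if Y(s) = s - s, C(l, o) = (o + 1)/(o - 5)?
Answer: 0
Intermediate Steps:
C(l, o) = (1 + o)/(-5 + o)
Y(s) = 0
Y(C((1*(-5))*5, -2))*(-76) = 0*(-76) = 0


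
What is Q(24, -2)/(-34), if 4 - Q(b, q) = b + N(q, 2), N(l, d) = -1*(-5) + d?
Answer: 27/34 ≈ 0.79412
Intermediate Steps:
N(l, d) = 5 + d
Q(b, q) = -3 - b (Q(b, q) = 4 - (b + (5 + 2)) = 4 - (b + 7) = 4 - (7 + b) = 4 + (-7 - b) = -3 - b)
Q(24, -2)/(-34) = (-3 - 1*24)/(-34) = -(-3 - 24)/34 = -1/34*(-27) = 27/34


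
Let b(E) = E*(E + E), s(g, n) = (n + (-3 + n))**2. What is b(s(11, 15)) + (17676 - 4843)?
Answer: 1075715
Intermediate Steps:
s(g, n) = (-3 + 2*n)**2
b(E) = 2*E**2 (b(E) = E*(2*E) = 2*E**2)
b(s(11, 15)) + (17676 - 4843) = 2*((-3 + 2*15)**2)**2 + (17676 - 4843) = 2*((-3 + 30)**2)**2 + 12833 = 2*(27**2)**2 + 12833 = 2*729**2 + 12833 = 2*531441 + 12833 = 1062882 + 12833 = 1075715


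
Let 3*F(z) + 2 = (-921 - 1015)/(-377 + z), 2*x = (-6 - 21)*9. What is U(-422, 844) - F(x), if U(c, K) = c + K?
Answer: 420108/997 ≈ 421.37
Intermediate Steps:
x = -243/2 (x = ((-6 - 21)*9)/2 = (-27*9)/2 = (½)*(-243) = -243/2 ≈ -121.50)
F(z) = -⅔ - 1936/(3*(-377 + z)) (F(z) = -⅔ + ((-921 - 1015)/(-377 + z))/3 = -⅔ + (-1936/(-377 + z))/3 = -⅔ - 1936/(3*(-377 + z)))
U(c, K) = K + c
U(-422, 844) - F(x) = (844 - 422) - 2*(-591 - 1*(-243/2))/(3*(-377 - 243/2)) = 422 - 2*(-591 + 243/2)/(3*(-997/2)) = 422 - 2*(-2)*(-939)/(3*997*2) = 422 - 1*626/997 = 422 - 626/997 = 420108/997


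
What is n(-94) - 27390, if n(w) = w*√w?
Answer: -27390 - 94*I*√94 ≈ -27390.0 - 911.36*I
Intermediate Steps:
n(w) = w^(3/2)
n(-94) - 27390 = (-94)^(3/2) - 27390 = -94*I*√94 - 27390 = -27390 - 94*I*√94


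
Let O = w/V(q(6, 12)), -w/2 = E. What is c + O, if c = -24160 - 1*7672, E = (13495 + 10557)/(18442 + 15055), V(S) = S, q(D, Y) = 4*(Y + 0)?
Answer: -6397665037/200982 ≈ -31832.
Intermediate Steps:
q(D, Y) = 4*Y
E = 24052/33497 ≈ 0.71803
w = -48104/33497 (w = -2*24052/33497 = -48104/33497 ≈ -1.4361)
O = -6013/200982 (O = -48104/(33497*(4*12)) = -48104/33497/48 = -48104/33497*1/48 = -6013/200982 ≈ -0.029918)
c = -31832 (c = -24160 - 7672 = -31832)
c + O = -31832 - 6013/200982 = -6397665037/200982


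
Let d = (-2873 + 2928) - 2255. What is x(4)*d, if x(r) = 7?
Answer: -15400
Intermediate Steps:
d = -2200 (d = 55 - 2255 = -2200)
x(4)*d = 7*(-2200) = -15400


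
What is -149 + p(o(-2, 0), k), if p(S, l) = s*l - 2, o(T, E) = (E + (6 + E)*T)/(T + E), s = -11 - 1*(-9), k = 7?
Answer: -165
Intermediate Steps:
s = -2 (s = -11 + 9 = -2)
o(T, E) = (E + T*(6 + E))/(E + T)
p(S, l) = -2 - 2*l (p(S, l) = -2*l - 2 = -2 - 2*l)
-149 + p(o(-2, 0), k) = -149 + (-2 - 2*7) = -149 + (-2 - 14) = -149 - 16 = -165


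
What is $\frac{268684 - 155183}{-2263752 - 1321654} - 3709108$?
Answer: $- \frac{13298658191349}{3585406} \approx -3.7091 \cdot 10^{6}$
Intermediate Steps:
$\frac{268684 - 155183}{-2263752 - 1321654} - 3709108 = \frac{113501}{-3585406} - 3709108 = 113501 \left(- \frac{1}{3585406}\right) - 3709108 = - \frac{113501}{3585406} - 3709108 = - \frac{13298658191349}{3585406}$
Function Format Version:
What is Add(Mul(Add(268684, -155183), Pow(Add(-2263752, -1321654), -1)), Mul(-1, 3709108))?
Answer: Rational(-13298658191349, 3585406) ≈ -3.7091e+6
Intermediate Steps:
Add(Mul(Add(268684, -155183), Pow(Add(-2263752, -1321654), -1)), Mul(-1, 3709108)) = Add(Mul(113501, Pow(-3585406, -1)), -3709108) = Add(Mul(113501, Rational(-1, 3585406)), -3709108) = Add(Rational(-113501, 3585406), -3709108) = Rational(-13298658191349, 3585406)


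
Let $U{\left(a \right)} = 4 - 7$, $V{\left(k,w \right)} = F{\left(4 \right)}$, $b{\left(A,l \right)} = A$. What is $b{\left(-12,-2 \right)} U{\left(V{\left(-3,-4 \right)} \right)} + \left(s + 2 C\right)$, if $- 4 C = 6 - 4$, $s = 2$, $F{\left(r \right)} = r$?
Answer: $37$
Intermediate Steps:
$V{\left(k,w \right)} = 4$
$C = - \frac{1}{2}$ ($C = - \frac{6 - 4}{4} = \left(- \frac{1}{4}\right) 2 = - \frac{1}{2} \approx -0.5$)
$U{\left(a \right)} = -3$ ($U{\left(a \right)} = 4 - 7 = -3$)
$b{\left(-12,-2 \right)} U{\left(V{\left(-3,-4 \right)} \right)} + \left(s + 2 C\right) = \left(-12\right) \left(-3\right) + \left(2 + 2 \left(- \frac{1}{2}\right)\right) = 36 + \left(2 - 1\right) = 36 + 1 = 37$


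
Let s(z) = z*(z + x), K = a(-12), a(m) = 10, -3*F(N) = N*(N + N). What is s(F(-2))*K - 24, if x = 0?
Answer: 424/9 ≈ 47.111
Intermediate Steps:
F(N) = -2*N²/3 (F(N) = -N*(N + N)/3 = -N*2*N/3 = -2*N²/3)
K = 10
s(z) = z² (s(z) = z*(z + 0) = z*z = z²)
s(F(-2))*K - 24 = (-⅔*(-2)²)²*10 - 24 = (-⅔*4)²*10 - 24 = (-8/3)²*10 - 24 = (64/9)*10 - 24 = 640/9 - 24 = 424/9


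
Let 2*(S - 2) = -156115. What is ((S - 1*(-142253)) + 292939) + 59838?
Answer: 833949/2 ≈ 4.1697e+5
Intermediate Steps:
S = -156111/2 (S = 2 + (½)*(-156115) = 2 - 156115/2 = -156111/2 ≈ -78056.)
((S - 1*(-142253)) + 292939) + 59838 = ((-156111/2 - 1*(-142253)) + 292939) + 59838 = ((-156111/2 + 142253) + 292939) + 59838 = (128395/2 + 292939) + 59838 = 714273/2 + 59838 = 833949/2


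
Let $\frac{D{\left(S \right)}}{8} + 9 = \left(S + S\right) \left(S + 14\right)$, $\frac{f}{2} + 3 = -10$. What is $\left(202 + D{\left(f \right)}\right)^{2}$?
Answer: $26234884$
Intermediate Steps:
$f = -26$ ($f = -6 + 2 \left(-10\right) = -6 - 20 = -26$)
$D{\left(S \right)} = -72 + 16 S \left(14 + S\right)$ ($D{\left(S \right)} = -72 + 8 \left(S + S\right) \left(S + 14\right) = -72 + 8 \cdot 2 S \left(14 + S\right) = -72 + 16 S \left(14 + S\right)$)
$\left(202 + D{\left(f \right)}\right)^{2} = \left(202 + \left(-72 + 16 \left(-26\right)^{2} + 224 \left(-26\right)\right)\right)^{2} = \left(202 - -4920\right)^{2} = \left(202 + 4920\right)^{2} = 5122^{2} = 26234884$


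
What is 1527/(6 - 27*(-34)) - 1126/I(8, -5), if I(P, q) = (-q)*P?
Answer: -20403/770 ≈ -26.497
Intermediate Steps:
I(P, q) = -P*q
1527/(6 - 27*(-34)) - 1126/I(8, -5) = 1527/(6 - 27*(-34)) - 1126/((-1*8*(-5))) = 1527/(6 + 918) - 1126/40 = 1527/924 - 1126*1/40 = 1527*(1/924) - 563/20 = 509/308 - 563/20 = -20403/770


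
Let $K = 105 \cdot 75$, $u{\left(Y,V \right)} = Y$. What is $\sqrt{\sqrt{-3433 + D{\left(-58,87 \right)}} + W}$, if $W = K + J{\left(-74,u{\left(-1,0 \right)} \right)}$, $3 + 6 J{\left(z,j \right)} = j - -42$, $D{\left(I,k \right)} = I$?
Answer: $\frac{\sqrt{70932 + 9 i \sqrt{3491}}}{3} \approx 88.777 + 0.33277 i$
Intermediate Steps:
$K = 7875$
$J{\left(z,j \right)} = \frac{13}{2} + \frac{j}{6}$ ($J{\left(z,j \right)} = - \frac{1}{2} + \frac{j - -42}{6} = - \frac{1}{2} + \frac{j + 42}{6} = - \frac{1}{2} + \frac{42 + j}{6} = - \frac{1}{2} + \left(7 + \frac{j}{6}\right) = \frac{13}{2} + \frac{j}{6}$)
$W = \frac{23644}{3}$ ($W = 7875 + \left(\frac{13}{2} + \frac{1}{6} \left(-1\right)\right) = 7875 + \left(\frac{13}{2} - \frac{1}{6}\right) = 7875 + \frac{19}{3} = \frac{23644}{3} \approx 7881.3$)
$\sqrt{\sqrt{-3433 + D{\left(-58,87 \right)}} + W} = \sqrt{\sqrt{-3433 - 58} + \frac{23644}{3}} = \sqrt{\sqrt{-3491} + \frac{23644}{3}} = \sqrt{i \sqrt{3491} + \frac{23644}{3}} = \sqrt{\frac{23644}{3} + i \sqrt{3491}}$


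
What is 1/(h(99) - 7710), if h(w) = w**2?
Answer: 1/2091 ≈ 0.00047824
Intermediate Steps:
1/(h(99) - 7710) = 1/(99**2 - 7710) = 1/(9801 - 7710) = 1/2091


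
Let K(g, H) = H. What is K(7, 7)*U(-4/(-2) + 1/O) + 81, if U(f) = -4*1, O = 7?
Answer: 53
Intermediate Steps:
U(f) = -4
K(7, 7)*U(-4/(-2) + 1/O) + 81 = 7*(-4) + 81 = -28 + 81 = 53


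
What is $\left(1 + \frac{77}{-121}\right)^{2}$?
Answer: $\frac{16}{121} \approx 0.13223$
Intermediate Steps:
$\left(1 + \frac{77}{-121}\right)^{2} = \left(1 + 77 \left(- \frac{1}{121}\right)\right)^{2} = \left(1 - \frac{7}{11}\right)^{2} = \left(\frac{4}{11}\right)^{2} = \frac{16}{121}$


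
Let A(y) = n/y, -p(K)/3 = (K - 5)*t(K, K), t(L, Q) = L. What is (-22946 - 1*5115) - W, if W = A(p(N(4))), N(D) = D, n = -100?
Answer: -84158/3 ≈ -28053.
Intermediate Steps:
p(K) = -3*K*(-5 + K) (p(K) = -3*(K - 5)*K = -3*(-5 + K)*K = -3*K*(-5 + K))
A(y) = -100/y
W = -25/3 (W = -100*1/(12*(5 - 1*4)) = -100*1/(12*(5 - 4)) = -100/(3*4*1) = -100/12 = -100*1/12 = -25/3 ≈ -8.3333)
(-22946 - 1*5115) - W = (-22946 - 1*5115) - 1*(-25/3) = (-22946 - 5115) + 25/3 = -28061 + 25/3 = -84158/3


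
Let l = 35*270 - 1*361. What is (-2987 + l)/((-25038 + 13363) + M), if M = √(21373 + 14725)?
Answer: -71240850/136269527 - 6102*√36098/136269527 ≈ -0.53130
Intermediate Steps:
l = 9089 (l = 9450 - 361 = 9089)
M = √36098 ≈ 189.99
(-2987 + l)/((-25038 + 13363) + M) = (-2987 + 9089)/((-25038 + 13363) + √36098) = 6102/(-11675 + √36098)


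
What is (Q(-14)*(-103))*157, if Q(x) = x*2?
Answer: 452788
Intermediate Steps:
Q(x) = 2*x
(Q(-14)*(-103))*157 = ((2*(-14))*(-103))*157 = -28*(-103)*157 = 2884*157 = 452788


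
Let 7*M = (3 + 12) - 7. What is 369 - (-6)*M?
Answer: 2631/7 ≈ 375.86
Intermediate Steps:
M = 8/7 (M = ((3 + 12) - 7)/7 = (15 - 7)/7 = (1/7)*8 = 8/7 ≈ 1.1429)
369 - (-6)*M = 369 - (-6)*8/7 = 369 - 1*(-48/7) = 369 + 48/7 = 2631/7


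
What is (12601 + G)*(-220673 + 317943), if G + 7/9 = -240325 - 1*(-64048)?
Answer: -143287561570/9 ≈ -1.5921e+10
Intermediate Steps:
G = -1586500/9 (G = -7/9 + (-240325 - 1*(-64048)) = -7/9 + (-240325 + 64048) = -7/9 - 176277 = -1586500/9 ≈ -1.7628e+5)
(12601 + G)*(-220673 + 317943) = (12601 - 1586500/9)*(-220673 + 317943) = -1473091/9*97270 = -143287561570/9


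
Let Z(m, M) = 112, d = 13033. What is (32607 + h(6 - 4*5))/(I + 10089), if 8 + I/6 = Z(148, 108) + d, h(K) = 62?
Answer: 32669/88911 ≈ 0.36743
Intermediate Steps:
I = 78822 (I = -48 + 6*(112 + 13033) = -48 + 6*13145 = -48 + 78870 = 78822)
(32607 + h(6 - 4*5))/(I + 10089) = (32607 + 62)/(78822 + 10089) = 32669/88911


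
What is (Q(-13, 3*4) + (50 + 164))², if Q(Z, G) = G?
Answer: 51076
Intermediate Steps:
(Q(-13, 3*4) + (50 + 164))² = (3*4 + (50 + 164))² = (12 + 214)² = 226² = 51076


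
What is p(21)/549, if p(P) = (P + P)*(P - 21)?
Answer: 0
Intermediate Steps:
p(P) = 2*P*(-21 + P) (p(P) = (2*P)*(-21 + P) = 2*P*(-21 + P))
p(21)/549 = (2*21*(-21 + 21))/549 = (2*21*0)*(1/549) = 0*(1/549) = 0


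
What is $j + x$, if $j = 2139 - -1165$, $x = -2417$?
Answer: $887$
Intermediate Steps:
$j = 3304$ ($j = 2139 + 1165 = 3304$)
$j + x = 3304 - 2417 = 887$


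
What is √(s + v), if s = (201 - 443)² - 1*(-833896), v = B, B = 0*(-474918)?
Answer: 2*√223115 ≈ 944.70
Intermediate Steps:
B = 0
v = 0
s = 892460 (s = (-242)² + 833896 = 58564 + 833896 = 892460)
√(s + v) = √(892460 + 0) = √892460 = 2*√223115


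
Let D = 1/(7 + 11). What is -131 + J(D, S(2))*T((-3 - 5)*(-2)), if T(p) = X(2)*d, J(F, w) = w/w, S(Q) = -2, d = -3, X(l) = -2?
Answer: -125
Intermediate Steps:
D = 1/18 ≈ 0.055556
J(F, w) = 1
T(p) = 6 (T(p) = -2*(-3) = 6)
-131 + J(D, S(2))*T((-3 - 5)*(-2)) = -131 + 1*6 = -131 + 6 = -125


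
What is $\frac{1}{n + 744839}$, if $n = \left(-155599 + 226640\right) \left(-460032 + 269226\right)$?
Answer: $- \frac{1}{13554304207} \approx -7.3777 \cdot 10^{-11}$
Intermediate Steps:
$n = -13555049046$ ($n = 71041 \left(-190806\right) = -13555049046$)
$\frac{1}{n + 744839} = \frac{1}{-13555049046 + 744839} = \frac{1}{-13554304207} = - \frac{1}{13554304207}$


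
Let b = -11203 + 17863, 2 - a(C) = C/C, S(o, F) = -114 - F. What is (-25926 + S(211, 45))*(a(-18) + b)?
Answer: -173752185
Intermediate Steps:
a(C) = 1 (a(C) = 2 - C/C = 2 - 1*1 = 2 - 1 = 1)
b = 6660
(-25926 + S(211, 45))*(a(-18) + b) = (-25926 + (-114 - 1*45))*(1 + 6660) = (-25926 + (-114 - 45))*6661 = (-25926 - 159)*6661 = -26085*6661 = -173752185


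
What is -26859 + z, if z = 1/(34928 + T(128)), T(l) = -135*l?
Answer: -474007631/17648 ≈ -26859.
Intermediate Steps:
z = 1/17648 (z = 1/(34928 - 135*128) = 1/(34928 - 17280) = 1/17648 ≈ 5.6664e-5)
-26859 + z = -26859 + 1/17648 = -474007631/17648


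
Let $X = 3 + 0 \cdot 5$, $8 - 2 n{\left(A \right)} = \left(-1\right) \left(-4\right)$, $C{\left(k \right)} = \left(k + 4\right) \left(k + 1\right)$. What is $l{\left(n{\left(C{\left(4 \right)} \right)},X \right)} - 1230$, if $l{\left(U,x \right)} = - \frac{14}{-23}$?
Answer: $- \frac{28276}{23} \approx -1229.4$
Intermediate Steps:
$C{\left(k \right)} = \left(1 + k\right) \left(4 + k\right)$ ($C{\left(k \right)} = \left(4 + k\right) \left(1 + k\right) = \left(1 + k\right) \left(4 + k\right)$)
$n{\left(A \right)} = 2$ ($n{\left(A \right)} = 4 - \frac{\left(-1\right) \left(-4\right)}{2} = 4 - 2 = 2$)
$X = 3$ ($X = 3 + 0 = 3$)
$l{\left(U,x \right)} = \frac{14}{23}$ ($l{\left(U,x \right)} = \left(-14\right) \left(- \frac{1}{23}\right) = \frac{14}{23}$)
$l{\left(n{\left(C{\left(4 \right)} \right)},X \right)} - 1230 = \frac{14}{23} - 1230 = - \frac{28276}{23}$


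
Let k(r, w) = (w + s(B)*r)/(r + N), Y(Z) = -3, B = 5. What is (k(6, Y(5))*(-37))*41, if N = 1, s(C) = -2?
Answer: 22755/7 ≈ 3250.7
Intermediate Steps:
k(r, w) = (w - 2*r)/(1 + r) (k(r, w) = (w - 2*r)/(r + 1) = (w - 2*r)/(1 + r))
(k(6, Y(5))*(-37))*41 = (((-3 - 2*6)/(1 + 6))*(-37))*41 = (((-3 - 12)/7)*(-37))*41 = (((⅐)*(-15))*(-37))*41 = -15/7*(-37)*41 = (555/7)*41 = 22755/7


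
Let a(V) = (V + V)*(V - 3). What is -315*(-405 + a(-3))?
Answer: 116235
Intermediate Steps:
a(V) = 2*V*(-3 + V) (a(V) = (2*V)*(-3 + V) = 2*V*(-3 + V))
-315*(-405 + a(-3)) = -315*(-405 + 2*(-3)*(-3 - 3)) = -315*(-405 + 2*(-3)*(-6)) = -315*(-405 + 36) = -315*(-369) = 116235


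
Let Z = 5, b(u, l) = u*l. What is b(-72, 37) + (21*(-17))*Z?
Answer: -4449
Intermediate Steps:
b(u, l) = l*u
b(-72, 37) + (21*(-17))*Z = 37*(-72) + (21*(-17))*5 = -2664 - 357*5 = -2664 - 1785 = -4449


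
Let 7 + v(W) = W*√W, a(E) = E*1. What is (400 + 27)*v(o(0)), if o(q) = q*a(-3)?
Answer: -2989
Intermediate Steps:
a(E) = E
o(q) = -3*q (o(q) = q*(-3) = -3*q)
v(W) = -7 + W^(3/2) (v(W) = -7 + W*√W = -7 + W^(3/2))
(400 + 27)*v(o(0)) = (400 + 27)*(-7 + (-3*0)^(3/2)) = 427*(-7 + 0^(3/2)) = 427*(-7 + 0) = 427*(-7) = -2989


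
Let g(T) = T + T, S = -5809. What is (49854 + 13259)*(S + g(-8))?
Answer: -367633225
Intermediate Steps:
g(T) = 2*T
(49854 + 13259)*(S + g(-8)) = (49854 + 13259)*(-5809 + 2*(-8)) = 63113*(-5809 - 16) = 63113*(-5825) = -367633225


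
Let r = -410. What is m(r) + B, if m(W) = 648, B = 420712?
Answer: 421360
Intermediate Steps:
m(r) + B = 648 + 420712 = 421360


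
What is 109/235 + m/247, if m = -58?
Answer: 13293/58045 ≈ 0.22901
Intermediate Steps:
109/235 + m/247 = 109/235 - 58/247 = 13293/58045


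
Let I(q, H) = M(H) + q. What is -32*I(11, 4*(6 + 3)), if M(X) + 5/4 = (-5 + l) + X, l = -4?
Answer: -1176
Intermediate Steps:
M(X) = -41/4 + X (M(X) = -5/4 + ((-5 - 4) + X) = -5/4 + (-9 + X) = -41/4 + X)
I(q, H) = -41/4 + H + q (I(q, H) = (-41/4 + H) + q = -41/4 + H + q)
-32*I(11, 4*(6 + 3)) = -32*(-41/4 + 4*(6 + 3) + 11) = -32*(-41/4 + 4*9 + 11) = -32*(-41/4 + 36 + 11) = -32*147/4 = -1176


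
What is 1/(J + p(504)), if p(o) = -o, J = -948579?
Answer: -1/949083 ≈ -1.0536e-6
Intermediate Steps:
1/(J + p(504)) = 1/(-948579 - 1*504) = 1/(-948579 - 504) = 1/(-949083) = -1/949083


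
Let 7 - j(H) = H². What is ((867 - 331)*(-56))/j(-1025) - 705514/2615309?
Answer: -331362296354/1373845355481 ≈ -0.24119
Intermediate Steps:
j(H) = 7 - H²
((867 - 331)*(-56))/j(-1025) - 705514/2615309 = ((867 - 331)*(-56))/(7 - 1*(-1025)²) - 705514/2615309 = (536*(-56))/(7 - 1*1050625) - 705514*1/2615309 = -30016/(7 - 1050625) - 705514/2615309 = -30016/(-1050618) - 705514/2615309 = -30016*(-1/1050618) - 705514/2615309 = 15008/525309 - 705514/2615309 = -331362296354/1373845355481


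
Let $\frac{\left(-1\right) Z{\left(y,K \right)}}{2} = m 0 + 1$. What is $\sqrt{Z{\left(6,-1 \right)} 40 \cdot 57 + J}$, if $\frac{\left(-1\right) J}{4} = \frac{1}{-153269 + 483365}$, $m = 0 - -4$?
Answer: $\frac{i \sqrt{14676068199}}{1794} \approx 67.528 i$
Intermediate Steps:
$m = 4$ ($m = 0 + 4 = 4$)
$Z{\left(y,K \right)} = -2$ ($Z{\left(y,K \right)} = - 2 \left(4 \cdot 0 + 1\right) = - 2 \left(0 + 1\right) = \left(-2\right) 1 = -2$)
$J = - \frac{1}{82524}$ ($J = - \frac{4}{-153269 + 483365} = - \frac{4}{330096} = \left(-4\right) \frac{1}{330096} = - \frac{1}{82524} \approx -1.2118 \cdot 10^{-5}$)
$\sqrt{Z{\left(6,-1 \right)} 40 \cdot 57 + J} = \sqrt{\left(-2\right) 40 \cdot 57 - \frac{1}{82524}} = \sqrt{\left(-80\right) 57 - \frac{1}{82524}} = \sqrt{-4560 - \frac{1}{82524}} = \sqrt{- \frac{376309441}{82524}} = \frac{i \sqrt{14676068199}}{1794}$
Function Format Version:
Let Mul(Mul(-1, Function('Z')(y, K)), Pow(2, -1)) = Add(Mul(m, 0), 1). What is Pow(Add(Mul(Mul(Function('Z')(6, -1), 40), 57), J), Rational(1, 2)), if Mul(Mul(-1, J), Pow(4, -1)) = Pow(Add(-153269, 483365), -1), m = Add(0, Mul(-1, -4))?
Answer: Mul(Rational(1, 1794), I, Pow(14676068199, Rational(1, 2))) ≈ Mul(67.528, I)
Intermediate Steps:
m = 4 (m = Add(0, 4) = 4)
Function('Z')(y, K) = -2 (Function('Z')(y, K) = Mul(-2, Add(Mul(4, 0), 1)) = Mul(-2, Add(0, 1)) = Mul(-2, 1) = -2)
J = Rational(-1, 82524) (J = Mul(-4, Pow(Add(-153269, 483365), -1)) = Mul(-4, Pow(330096, -1)) = Mul(-4, Rational(1, 330096)) = Rational(-1, 82524) ≈ -1.2118e-5)
Pow(Add(Mul(Mul(Function('Z')(6, -1), 40), 57), J), Rational(1, 2)) = Pow(Add(Mul(Mul(-2, 40), 57), Rational(-1, 82524)), Rational(1, 2)) = Pow(Add(Mul(-80, 57), Rational(-1, 82524)), Rational(1, 2)) = Pow(Add(-4560, Rational(-1, 82524)), Rational(1, 2)) = Pow(Rational(-376309441, 82524), Rational(1, 2)) = Mul(Rational(1, 1794), I, Pow(14676068199, Rational(1, 2)))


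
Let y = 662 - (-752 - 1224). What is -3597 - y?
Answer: -6235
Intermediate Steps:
y = 2638 (y = 662 - 1*(-1976) = 662 + 1976 = 2638)
-3597 - y = -3597 - 1*2638 = -3597 - 2638 = -6235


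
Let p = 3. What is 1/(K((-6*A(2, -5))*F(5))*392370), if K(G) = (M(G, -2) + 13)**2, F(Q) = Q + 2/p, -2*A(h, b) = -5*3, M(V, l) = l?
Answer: 1/47476770 ≈ 2.1063e-8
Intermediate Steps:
A(h, b) = 15/2 (A(h, b) = -(-5)*3/2 = -1/2*(-15) = 15/2)
F(Q) = 2/3 + Q (F(Q) = Q + 2/3 = 2/3 + Q)
K(G) = 121 (K(G) = (-2 + 13)**2 = 11**2 = 121)
1/(K((-6*A(2, -5))*F(5))*392370) = 1/(121*392370) = (1/121)*(1/392370) = 1/47476770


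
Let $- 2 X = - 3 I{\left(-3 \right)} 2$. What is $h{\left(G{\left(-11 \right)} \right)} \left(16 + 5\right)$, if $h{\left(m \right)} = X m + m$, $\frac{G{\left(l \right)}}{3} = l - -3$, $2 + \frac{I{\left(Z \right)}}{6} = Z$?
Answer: $44856$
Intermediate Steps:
$I{\left(Z \right)} = -12 + 6 Z$
$X = -90$ ($X = - \frac{- 3 \left(-12 + 6 \left(-3\right)\right) 2}{2} = - \frac{- 3 \left(-12 - 18\right) 2}{2} = - \frac{\left(-3\right) \left(-30\right) 2}{2} = - \frac{90 \cdot 2}{2} = \left(- \frac{1}{2}\right) 180 = -90$)
$G{\left(l \right)} = 9 + 3 l$ ($G{\left(l \right)} = 3 \left(l - -3\right) = 3 \left(l + 3\right) = 3 \left(3 + l\right) = 9 + 3 l$)
$h{\left(m \right)} = - 89 m$ ($h{\left(m \right)} = - 90 m + m = - 89 m$)
$h{\left(G{\left(-11 \right)} \right)} \left(16 + 5\right) = - 89 \left(9 + 3 \left(-11\right)\right) \left(16 + 5\right) = - 89 \left(9 - 33\right) 21 = \left(-89\right) \left(-24\right) 21 = 2136 \cdot 21 = 44856$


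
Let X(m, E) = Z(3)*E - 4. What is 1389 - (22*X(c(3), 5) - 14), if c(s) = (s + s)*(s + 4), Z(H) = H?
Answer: 1161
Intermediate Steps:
c(s) = 2*s*(4 + s) (c(s) = (2*s)*(4 + s) = 2*s*(4 + s))
X(m, E) = -4 + 3*E (X(m, E) = 3*E - 4 = -4 + 3*E)
1389 - (22*X(c(3), 5) - 14) = 1389 - (22*(-4 + 3*5) - 14) = 1389 - (22*(-4 + 15) - 14) = 1389 - (22*11 - 14) = 1389 - (242 - 14) = 1389 - 1*228 = 1389 - 228 = 1161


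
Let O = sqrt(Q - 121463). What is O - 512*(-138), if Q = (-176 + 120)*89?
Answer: 70656 + I*sqrt(126447) ≈ 70656.0 + 355.59*I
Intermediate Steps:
Q = -4984 (Q = -56*89 = -4984)
O = I*sqrt(126447) (O = sqrt(-4984 - 121463) = sqrt(-126447) = I*sqrt(126447) ≈ 355.59*I)
O - 512*(-138) = I*sqrt(126447) - 512*(-138) = I*sqrt(126447) + 70656 = 70656 + I*sqrt(126447)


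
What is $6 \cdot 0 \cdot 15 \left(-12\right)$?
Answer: $0$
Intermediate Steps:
$6 \cdot 0 \cdot 15 \left(-12\right) = 6 \cdot 0 \left(-12\right) = 0 \left(-12\right) = 0$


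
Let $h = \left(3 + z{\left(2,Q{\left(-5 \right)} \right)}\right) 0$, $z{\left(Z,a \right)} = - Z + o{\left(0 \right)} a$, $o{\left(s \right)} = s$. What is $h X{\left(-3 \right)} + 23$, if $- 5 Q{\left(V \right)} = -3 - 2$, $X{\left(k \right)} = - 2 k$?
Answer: $23$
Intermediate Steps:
$Q{\left(V \right)} = 1$ ($Q{\left(V \right)} = - \frac{-3 - 2}{5} = \left(- \frac{1}{5}\right) \left(-5\right) = 1$)
$z{\left(Z,a \right)} = - Z$ ($z{\left(Z,a \right)} = - Z + 0 a = - Z + 0 = - Z$)
$h = 0$ ($h = \left(3 - 2\right) 0 = 1 \cdot 0 = 0$)
$h X{\left(-3 \right)} + 23 = 0 \left(\left(-2\right) \left(-3\right)\right) + 23 = 0 \cdot 6 + 23 = 0 + 23 = 23$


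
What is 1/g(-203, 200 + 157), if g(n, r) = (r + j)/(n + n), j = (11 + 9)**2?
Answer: -406/757 ≈ -0.53633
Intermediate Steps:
j = 400 (j = 20**2 = 400)
g(n, r) = (400 + r)/(2*n) (g(n, r) = (r + 400)/(n + n) = (400 + r)/((2*n)) = (400 + r)*(1/(2*n)) = (400 + r)/(2*n))
1/g(-203, 200 + 157) = 1/((1/2)*(400 + (200 + 157))/(-203)) = 1/((1/2)*(-1/203)*(400 + 357)) = 1/((1/2)*(-1/203)*757) = 1/(-757/406) = -406/757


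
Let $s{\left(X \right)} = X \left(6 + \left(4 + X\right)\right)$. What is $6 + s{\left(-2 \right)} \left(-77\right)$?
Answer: $1238$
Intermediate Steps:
$s{\left(X \right)} = X \left(10 + X\right)$
$6 + s{\left(-2 \right)} \left(-77\right) = 6 + - 2 \left(10 - 2\right) \left(-77\right) = 6 + \left(-2\right) 8 \left(-77\right) = 6 - -1232 = 6 + 1232 = 1238$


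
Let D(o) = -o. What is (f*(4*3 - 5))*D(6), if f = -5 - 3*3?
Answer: 588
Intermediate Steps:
f = -14 (f = -5 - 9 = -14)
(f*(4*3 - 5))*D(6) = (-14*(4*3 - 5))*(-1*6) = -14*(12 - 5)*(-6) = -14*7*(-6) = -98*(-6) = 588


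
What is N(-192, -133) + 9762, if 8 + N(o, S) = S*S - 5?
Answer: 27438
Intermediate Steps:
N(o, S) = -13 + S**2 (N(o, S) = -8 + (S*S - 5) = -8 + (S**2 - 5) = -8 + (-5 + S**2) = -13 + S**2)
N(-192, -133) + 9762 = (-13 + (-133)**2) + 9762 = (-13 + 17689) + 9762 = 17676 + 9762 = 27438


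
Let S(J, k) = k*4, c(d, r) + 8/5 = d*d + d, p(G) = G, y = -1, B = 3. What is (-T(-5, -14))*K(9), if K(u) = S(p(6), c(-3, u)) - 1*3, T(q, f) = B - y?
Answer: -292/5 ≈ -58.400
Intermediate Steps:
c(d, r) = -8/5 + d + d² (c(d, r) = -8/5 + (d*d + d) = -8/5 + (d² + d) = -8/5 + (d + d²) = -8/5 + d + d²)
S(J, k) = 4*k
T(q, f) = 4 (T(q, f) = 3 - 1*(-1) = 3 + 1 = 4)
K(u) = 73/5 (K(u) = 4*(-8/5 - 3 + (-3)²) - 1*3 = 4*(-8/5 - 3 + 9) - 3 = 4*(22/5) - 3 = 88/5 - 3 = 73/5)
(-T(-5, -14))*K(9) = -1*4*(73/5) = -4*73/5 = -292/5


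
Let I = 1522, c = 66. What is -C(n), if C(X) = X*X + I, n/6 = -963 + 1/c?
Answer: -4039676411/121 ≈ -3.3386e+7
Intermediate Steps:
n = -63557/11 (n = 6*(-963 + 1/66) = 6*(-63557/66) = -63557/11 ≈ -5777.9)
C(X) = 1522 + X² (C(X) = X*X + 1522 = X² + 1522 = 1522 + X²)
-C(n) = -(1522 + (-63557/11)²) = -(1522 + 4039492249/121) = -1*4039676411/121 = -4039676411/121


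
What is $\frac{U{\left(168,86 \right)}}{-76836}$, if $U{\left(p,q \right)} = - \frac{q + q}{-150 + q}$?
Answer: $- \frac{43}{1229376} \approx -3.4977 \cdot 10^{-5}$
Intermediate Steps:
$U{\left(p,q \right)} = - \frac{2 q}{-150 + q}$
$\frac{U{\left(168,86 \right)}}{-76836} = \frac{\left(-2\right) 86 \frac{1}{-150 + 86}}{-76836} = \left(-2\right) 86 \frac{1}{-64} \left(- \frac{1}{76836}\right) = \left(-2\right) 86 \left(- \frac{1}{64}\right) \left(- \frac{1}{76836}\right) = \frac{43}{16} \left(- \frac{1}{76836}\right) = - \frac{43}{1229376}$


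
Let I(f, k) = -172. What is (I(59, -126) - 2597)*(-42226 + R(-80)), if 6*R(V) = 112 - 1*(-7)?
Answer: 233737751/2 ≈ 1.1687e+8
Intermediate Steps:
R(V) = 119/6 (R(V) = (112 - 1*(-7))/6 = (112 + 7)/6 = (1/6)*119 = 119/6)
(I(59, -126) - 2597)*(-42226 + R(-80)) = (-172 - 2597)*(-42226 + 119/6) = -2769*(-253237/6) = 233737751/2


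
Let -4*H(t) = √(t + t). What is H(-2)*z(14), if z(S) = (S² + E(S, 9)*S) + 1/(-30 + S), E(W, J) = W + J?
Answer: -8287*I/32 ≈ -258.97*I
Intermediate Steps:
E(W, J) = J + W
z(S) = S² + 1/(-30 + S) + S*(9 + S) (z(S) = (S² + (9 + S)*S) + 1/(-30 + S) = (S² + S*(9 + S)) + 1/(-30 + S) = S² + 1/(-30 + S) + S*(9 + S))
H(t) = -√2*√t/4 (H(t) = -√(t + t)/4 = -√2*√t/4)
H(-2)*z(14) = (-√2*√(-2)/4)*((1 - 270*14 - 51*14² + 2*14³)/(-30 + 14)) = (-√2*I*√2/4)*((1 - 3780 - 51*196 + 2*2744)/(-16)) = (-I/2)*(-(1 - 3780 - 9996 + 5488)/16) = (-I/2)*(-1/16*(-8287)) = -I/2*(8287/16) = -8287*I/32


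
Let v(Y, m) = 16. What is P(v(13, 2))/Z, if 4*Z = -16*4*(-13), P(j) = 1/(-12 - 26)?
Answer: -1/7904 ≈ -0.00012652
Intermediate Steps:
P(j) = -1/38 (P(j) = 1/(-38) = -1/38)
Z = 208 (Z = (-16*4*(-13))/4 = (-64*(-13))/4 = (¼)*832 = 208)
P(v(13, 2))/Z = -1/38/208 = -1/38*1/208 = -1/7904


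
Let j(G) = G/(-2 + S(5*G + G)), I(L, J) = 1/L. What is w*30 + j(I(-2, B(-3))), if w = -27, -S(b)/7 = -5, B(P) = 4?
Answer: -53461/66 ≈ -810.02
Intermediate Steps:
S(b) = 35 (S(b) = -7*(-5) = 35)
j(G) = G/33 (j(G) = G/(-2 + 35) = G/33)
w*30 + j(I(-2, B(-3))) = -27*30 + (1/33)/(-2) = -810 + (1/33)*(-½) = -810 - 1/66 = -53461/66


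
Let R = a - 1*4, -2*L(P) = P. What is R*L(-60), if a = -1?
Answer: -150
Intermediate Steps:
L(P) = -P/2
R = -5 (R = -1 - 1*4 = -1 - 4 = -5)
R*L(-60) = -(-5)*(-60)/2 = -5*30 = -150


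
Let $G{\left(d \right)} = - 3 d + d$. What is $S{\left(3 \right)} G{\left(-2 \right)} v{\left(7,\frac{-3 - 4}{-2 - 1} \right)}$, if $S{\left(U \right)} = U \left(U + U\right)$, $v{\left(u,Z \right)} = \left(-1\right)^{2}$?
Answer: $72$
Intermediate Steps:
$v{\left(u,Z \right)} = 1$
$S{\left(U \right)} = 2 U^{2}$ ($S{\left(U \right)} = U 2 U = 2 U^{2}$)
$G{\left(d \right)} = - 2 d$
$S{\left(3 \right)} G{\left(-2 \right)} v{\left(7,\frac{-3 - 4}{-2 - 1} \right)} = 2 \cdot 3^{2} \left(\left(-2\right) \left(-2\right)\right) 1 = 2 \cdot 9 \cdot 4 \cdot 1 = 18 \cdot 4 \cdot 1 = 72 \cdot 1 = 72$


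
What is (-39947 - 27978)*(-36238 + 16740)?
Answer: 1324401650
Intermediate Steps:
(-39947 - 27978)*(-36238 + 16740) = -67925*(-19498) = 1324401650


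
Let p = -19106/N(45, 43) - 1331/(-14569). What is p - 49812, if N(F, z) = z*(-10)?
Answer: -155888407198/3132335 ≈ -49768.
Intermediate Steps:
N(F, z) = -10*z
p = 139463822/3132335 (p = -19106/((-10*43)) - 1331/(-14569) = -19106/(-430) - 1331*(-1/14569) = -19106*(-1/430) + 1331/14569 = 9553/215 + 1331/14569 = 139463822/3132335 ≈ 44.524)
p - 49812 = 139463822/3132335 - 49812 = -155888407198/3132335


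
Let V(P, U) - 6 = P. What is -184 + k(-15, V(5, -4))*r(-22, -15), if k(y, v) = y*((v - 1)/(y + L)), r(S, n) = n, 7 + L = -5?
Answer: -802/3 ≈ -267.33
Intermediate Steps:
L = -12 (L = -7 - 5 = -12)
V(P, U) = 6 + P
k(y, v) = y*(-1 + v)/(-12 + y) (k(y, v) = y*((v - 1)/(y - 12)) = y*((-1 + v)/(-12 + y)) = y*(-1 + v)/(-12 + y))
-184 + k(-15, V(5, -4))*r(-22, -15) = -184 - 15*(-1 + (6 + 5))/(-12 - 15)*(-15) = -184 - 15*(-1 + 11)/(-27)*(-15) = -184 - 15*(-1/27)*10*(-15) = -184 + (50/9)*(-15) = -184 - 250/3 = -802/3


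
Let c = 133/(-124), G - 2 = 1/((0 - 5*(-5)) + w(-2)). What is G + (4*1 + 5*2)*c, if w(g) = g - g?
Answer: -20113/1550 ≈ -12.976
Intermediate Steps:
w(g) = 0
G = 51/25 (G = 2 + 1/((0 - 5*(-5)) + 0) = 2 + 1/((0 + 25) + 0) = 2 + 1/(25 + 0) = 2 + 1/25 = 51/25 ≈ 2.0400)
c = -133/124 (c = 133*(-1/124) = -133/124 ≈ -1.0726)
G + (4*1 + 5*2)*c = 51/25 + (4*1 + 5*2)*(-133/124) = 51/25 + (4 + 10)*(-133/124) = 51/25 + 14*(-133/124) = 51/25 - 931/62 = -20113/1550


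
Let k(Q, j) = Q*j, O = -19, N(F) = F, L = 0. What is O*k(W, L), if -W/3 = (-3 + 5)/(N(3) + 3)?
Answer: 0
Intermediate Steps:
W = -1 (W = -3*(-3 + 5)/(3 + 3) = -6/6 = -3*⅓ = -1)
O*k(W, L) = -(-19)*0 = -19*0 = 0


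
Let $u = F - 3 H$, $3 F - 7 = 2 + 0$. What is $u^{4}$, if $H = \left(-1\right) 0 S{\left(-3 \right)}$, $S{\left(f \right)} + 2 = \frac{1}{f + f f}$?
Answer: $81$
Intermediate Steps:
$F = 3$ ($F = \frac{7}{3} + \frac{2 + 0}{3} = \frac{7}{3} + \frac{1}{3} \cdot 2 = \frac{7}{3} + \frac{2}{3} = 3$)
$S{\left(f \right)} = -2 + \frac{1}{f + f^{2}}$ ($S{\left(f \right)} = -2 + \frac{1}{f + f f} = -2 + \frac{1}{f + f^{2}}$)
$H = 0$ ($H = \left(-1\right) 0 \frac{1 - -6 - 2 \left(-3\right)^{2}}{\left(-3\right) \left(1 - 3\right)} = 0 \left(- \frac{1 + 6 - 18}{3 \left(-2\right)}\right) = 0 \left(\left(- \frac{1}{3}\right) \left(- \frac{1}{2}\right) \left(1 + 6 - 18\right)\right) = 0 \left(\left(- \frac{1}{3}\right) \left(- \frac{1}{2}\right) \left(-11\right)\right) = 0 \left(- \frac{11}{6}\right) = 0$)
$u = 3$ ($u = 3 - 0 = 3 + 0 = 3$)
$u^{4} = 3^{4} = 81$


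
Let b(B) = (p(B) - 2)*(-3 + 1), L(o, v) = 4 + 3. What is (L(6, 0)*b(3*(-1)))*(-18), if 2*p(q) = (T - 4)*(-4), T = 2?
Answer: 504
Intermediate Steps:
p(q) = 4 (p(q) = ((2 - 4)*(-4))/2 = (-2*(-4))/2 = (1/2)*8 = 4)
L(o, v) = 7
b(B) = -4 (b(B) = (4 - 2)*(-3 + 1) = 2*(-2) = -4)
(L(6, 0)*b(3*(-1)))*(-18) = (7*(-4))*(-18) = -28*(-18) = 504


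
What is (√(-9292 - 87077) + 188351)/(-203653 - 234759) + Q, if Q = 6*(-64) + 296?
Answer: -38768607/438412 - I*√96369/438412 ≈ -88.43 - 0.00070809*I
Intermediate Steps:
Q = -88 (Q = -384 + 296 = -88)
(√(-9292 - 87077) + 188351)/(-203653 - 234759) + Q = (√(-9292 - 87077) + 188351)/(-203653 - 234759) - 88 = (√(-96369) + 188351)/(-438412) - 88 = (I*√96369 + 188351)*(-1/438412) - 88 = (188351 + I*√96369)*(-1/438412) - 88 = (-188351/438412 - I*√96369/438412) - 88 = -38768607/438412 - I*√96369/438412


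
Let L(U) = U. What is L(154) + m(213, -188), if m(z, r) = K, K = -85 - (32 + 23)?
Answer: 14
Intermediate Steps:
K = -140 (K = -85 - 1*55 = -85 - 55 = -140)
m(z, r) = -140
L(154) + m(213, -188) = 154 - 140 = 14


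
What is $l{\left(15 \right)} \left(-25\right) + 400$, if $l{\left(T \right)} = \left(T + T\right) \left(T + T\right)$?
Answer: $-22100$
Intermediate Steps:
$l{\left(T \right)} = 4 T^{2}$ ($l{\left(T \right)} = 2 T 2 T = 4 T^{2}$)
$l{\left(15 \right)} \left(-25\right) + 400 = 4 \cdot 15^{2} \left(-25\right) + 400 = 4 \cdot 225 \left(-25\right) + 400 = 900 \left(-25\right) + 400 = -22500 + 400 = -22100$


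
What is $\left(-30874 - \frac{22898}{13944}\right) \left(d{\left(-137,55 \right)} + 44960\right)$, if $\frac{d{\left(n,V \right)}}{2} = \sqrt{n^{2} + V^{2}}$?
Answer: $- \frac{2419578341480}{1743} - \frac{215264977 \sqrt{21794}}{3486} \approx -1.3973 \cdot 10^{9}$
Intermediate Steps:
$d{\left(n,V \right)} = 2 \sqrt{V^{2} + n^{2}}$ ($d{\left(n,V \right)} = 2 \sqrt{n^{2} + V^{2}} = 2 \sqrt{V^{2} + n^{2}}$)
$\left(-30874 - \frac{22898}{13944}\right) \left(d{\left(-137,55 \right)} + 44960\right) = \left(-30874 - \frac{22898}{13944}\right) \left(2 \sqrt{55^{2} + \left(-137\right)^{2}} + 44960\right) = \left(-30874 - \frac{11449}{6972}\right) \left(2 \sqrt{3025 + 18769} + 44960\right) = \left(-30874 - \frac{11449}{6972}\right) \left(2 \sqrt{21794} + 44960\right) = - \frac{215264977 \left(44960 + 2 \sqrt{21794}\right)}{6972} = - \frac{2419578341480}{1743} - \frac{215264977 \sqrt{21794}}{3486}$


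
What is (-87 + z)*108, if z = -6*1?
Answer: -10044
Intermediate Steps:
z = -6
(-87 + z)*108 = (-87 - 6)*108 = -93*108 = -10044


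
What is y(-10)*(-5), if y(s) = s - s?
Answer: 0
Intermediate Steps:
y(s) = 0
y(-10)*(-5) = 0*(-5) = 0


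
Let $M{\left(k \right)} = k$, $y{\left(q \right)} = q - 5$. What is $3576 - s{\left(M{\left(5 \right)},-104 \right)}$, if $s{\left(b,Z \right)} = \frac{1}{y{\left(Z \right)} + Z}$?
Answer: $\frac{761689}{213} \approx 3576.0$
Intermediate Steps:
$y{\left(q \right)} = -5 + q$
$s{\left(b,Z \right)} = \frac{1}{-5 + 2 Z}$ ($s{\left(b,Z \right)} = \frac{1}{\left(-5 + Z\right) + Z} = \frac{1}{-5 + 2 Z}$)
$3576 - s{\left(M{\left(5 \right)},-104 \right)} = 3576 - \frac{1}{-5 + 2 \left(-104\right)} = 3576 - \frac{1}{-5 - 208} = 3576 - \frac{1}{-213} = 3576 - - \frac{1}{213} = 3576 + \frac{1}{213} = \frac{761689}{213}$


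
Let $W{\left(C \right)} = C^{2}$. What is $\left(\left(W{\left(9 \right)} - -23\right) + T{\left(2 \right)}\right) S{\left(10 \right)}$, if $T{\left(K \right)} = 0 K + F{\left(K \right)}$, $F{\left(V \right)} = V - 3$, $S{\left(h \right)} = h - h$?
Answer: $0$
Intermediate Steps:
$S{\left(h \right)} = 0$
$F{\left(V \right)} = -3 + V$
$T{\left(K \right)} = -3 + K$ ($T{\left(K \right)} = 0 K + \left(-3 + K\right) = 0 + \left(-3 + K\right) = -3 + K$)
$\left(\left(W{\left(9 \right)} - -23\right) + T{\left(2 \right)}\right) S{\left(10 \right)} = \left(\left(9^{2} - -23\right) + \left(-3 + 2\right)\right) 0 = \left(\left(81 + 23\right) - 1\right) 0 = \left(104 - 1\right) 0 = 103 \cdot 0 = 0$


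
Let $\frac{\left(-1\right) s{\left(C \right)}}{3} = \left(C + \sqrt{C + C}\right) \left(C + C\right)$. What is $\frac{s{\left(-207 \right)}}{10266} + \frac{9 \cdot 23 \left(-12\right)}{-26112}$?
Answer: $- \frac{92885247}{3723136} + \frac{621 i \sqrt{46}}{1711} \approx -24.948 + 2.4616 i$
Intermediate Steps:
$s{\left(C \right)} = - 6 C \left(C + \sqrt{2} \sqrt{C}\right)$ ($s{\left(C \right)} = - 3 \left(C + \sqrt{C + C}\right) \left(C + C\right) = - 3 \left(C + \sqrt{2 C}\right) 2 C = - 3 \left(C + \sqrt{2} \sqrt{C}\right) 2 C = - 3 \cdot 2 C \left(C + \sqrt{2} \sqrt{C}\right) = - 6 C \left(C + \sqrt{2} \sqrt{C}\right)$)
$\frac{s{\left(-207 \right)}}{10266} + \frac{9 \cdot 23 \left(-12\right)}{-26112} = \frac{- 6 \left(-207\right)^{2} - 6 \sqrt{2} \left(-207\right)^{\frac{3}{2}}}{10266} + \frac{9 \cdot 23 \left(-12\right)}{-26112} = \left(\left(-6\right) 42849 - 6 \sqrt{2} \left(- 621 i \sqrt{23}\right)\right) \frac{1}{10266} + 207 \left(-12\right) \left(- \frac{1}{26112}\right) = \left(-257094 + 3726 i \sqrt{46}\right) \frac{1}{10266} - - \frac{207}{2176} = \left(- \frac{42849}{1711} + \frac{621 i \sqrt{46}}{1711}\right) + \frac{207}{2176} = - \frac{92885247}{3723136} + \frac{621 i \sqrt{46}}{1711}$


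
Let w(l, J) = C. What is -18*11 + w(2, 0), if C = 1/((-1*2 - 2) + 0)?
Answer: -793/4 ≈ -198.25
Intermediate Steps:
C = -¼ (C = 1/((-2 - 2) + 0) = 1/(-4 + 0) = 1/(-4) = -¼ ≈ -0.25000)
w(l, J) = -¼
-18*11 + w(2, 0) = -18*11 - ¼ = -198 - ¼ = -793/4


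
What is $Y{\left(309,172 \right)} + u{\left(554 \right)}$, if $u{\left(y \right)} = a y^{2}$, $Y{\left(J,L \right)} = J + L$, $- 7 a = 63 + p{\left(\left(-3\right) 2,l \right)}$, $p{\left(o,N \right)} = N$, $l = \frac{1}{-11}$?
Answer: $- \frac{212348835}{77} \approx -2.7578 \cdot 10^{6}$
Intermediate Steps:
$l = - \frac{1}{11} \approx -0.090909$
$a = - \frac{692}{77}$ ($a = - \frac{63 - \frac{1}{11}}{7} = \left(- \frac{1}{7}\right) \frac{692}{11} = - \frac{692}{77} \approx -8.987$)
$u{\left(y \right)} = - \frac{692 y^{2}}{77}$
$Y{\left(309,172 \right)} + u{\left(554 \right)} = \left(309 + 172\right) - \frac{692 \cdot 554^{2}}{77} = 481 - \frac{212385872}{77} = - \frac{212348835}{77}$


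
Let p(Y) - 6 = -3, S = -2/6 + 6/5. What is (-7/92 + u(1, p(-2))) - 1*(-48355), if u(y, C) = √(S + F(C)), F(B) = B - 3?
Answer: 4448653/92 + √195/15 ≈ 48356.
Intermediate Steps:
F(B) = -3 + B
S = 13/15 (S = -2*⅙ + 6*(⅕) = -⅓ + 6/5 = 13/15 ≈ 0.86667)
p(Y) = 3 (p(Y) = 6 - 3 = 3)
u(y, C) = √(-32/15 + C) (u(y, C) = √(13/15 + (-3 + C)) = √(-32/15 + C))
(-7/92 + u(1, p(-2))) - 1*(-48355) = (-7/92 + √(-480 + 225*3)/15) - 1*(-48355) = (-7*1/92 + √(-480 + 675)/15) + 48355 = (-7/92 + √195/15) + 48355 = 4448653/92 + √195/15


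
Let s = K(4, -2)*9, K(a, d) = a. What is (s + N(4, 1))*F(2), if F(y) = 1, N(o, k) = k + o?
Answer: 41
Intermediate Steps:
s = 36 (s = 4*9 = 36)
(s + N(4, 1))*F(2) = (36 + (1 + 4))*1 = (36 + 5)*1 = 41*1 = 41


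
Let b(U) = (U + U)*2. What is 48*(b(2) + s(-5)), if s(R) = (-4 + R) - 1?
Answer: -96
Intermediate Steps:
s(R) = -5 + R
b(U) = 4*U (b(U) = (2*U)*2 = 4*U)
48*(b(2) + s(-5)) = 48*(4*2 + (-5 - 5)) = 48*(8 - 10) = 48*(-2) = -96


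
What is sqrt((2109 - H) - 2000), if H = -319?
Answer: 2*sqrt(107) ≈ 20.688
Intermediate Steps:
sqrt((2109 - H) - 2000) = sqrt((2109 - 1*(-319)) - 2000) = sqrt((2109 + 319) - 2000) = sqrt(2428 - 2000) = sqrt(428) = 2*sqrt(107)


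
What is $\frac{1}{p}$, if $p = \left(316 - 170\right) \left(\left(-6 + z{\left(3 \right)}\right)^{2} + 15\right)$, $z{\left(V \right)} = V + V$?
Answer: $\frac{1}{2190} \approx 0.00045662$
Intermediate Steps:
$z{\left(V \right)} = 2 V$
$p = 2190$ ($p = \left(316 - 170\right) \left(\left(-6 + 2 \cdot 3\right)^{2} + 15\right) = 146 \left(\left(-6 + 6\right)^{2} + 15\right) = 146 \left(0^{2} + 15\right) = 146 \left(0 + 15\right) = 146 \cdot 15 = 2190$)
$\frac{1}{p} = \frac{1}{2190}$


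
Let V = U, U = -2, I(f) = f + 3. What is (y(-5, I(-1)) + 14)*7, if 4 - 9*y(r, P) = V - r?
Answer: 889/9 ≈ 98.778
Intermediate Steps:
I(f) = 3 + f
V = -2
y(r, P) = ⅔ + r/9 (y(r, P) = 4/9 - (-2 - r)/9 = 4/9 + (2/9 + r/9) = ⅔ + r/9)
(y(-5, I(-1)) + 14)*7 = ((⅔ + (⅑)*(-5)) + 14)*7 = ((⅔ - 5/9) + 14)*7 = (⅑ + 14)*7 = (127/9)*7 = 889/9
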